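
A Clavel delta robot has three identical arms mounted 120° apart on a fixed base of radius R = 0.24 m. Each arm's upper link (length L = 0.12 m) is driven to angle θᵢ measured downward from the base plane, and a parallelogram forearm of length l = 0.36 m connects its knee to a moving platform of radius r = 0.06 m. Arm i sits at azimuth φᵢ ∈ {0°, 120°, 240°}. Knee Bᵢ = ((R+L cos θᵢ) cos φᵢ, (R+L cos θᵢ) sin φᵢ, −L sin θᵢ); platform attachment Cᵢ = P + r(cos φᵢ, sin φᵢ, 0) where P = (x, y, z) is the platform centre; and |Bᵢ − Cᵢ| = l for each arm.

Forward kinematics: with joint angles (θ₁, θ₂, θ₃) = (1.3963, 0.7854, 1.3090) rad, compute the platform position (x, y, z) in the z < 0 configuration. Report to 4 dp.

(-0.0385, 0.0498, -0.3824)

arm 1 at φ=0.0°: e+L cos θ1 = 0.2008;  O1 = (0.2008, 0.0000, -0.1182)
φ2=120.0°: virtual centre (-0.1324, 0.2294, -0.0849), radius l
arm 3 at φ=240.0°: e+L cos θ3 = 0.2111;  O3 = (-0.1055, -0.1828, -0.1159)
eliminate P² terms by subtracting sphere 1 from 2 and 3
[-0.6665 0.4587 0.0666]·P = 0.0230;  [-0.6127 -0.3656 0.0045]·P = 0.0037
Cramer: x(z) = -0.0193+0.0504z;  y(z) = 0.0222-0.0721z
quadratic in z: (1.0077)z²+(0.2110)z+(-0.0667)=0, √Δ=0.5598 → z ∈ {-0.3824, 0.1731}; z = -0.3824 (taking z<0)
x = -0.0385, y = 0.0498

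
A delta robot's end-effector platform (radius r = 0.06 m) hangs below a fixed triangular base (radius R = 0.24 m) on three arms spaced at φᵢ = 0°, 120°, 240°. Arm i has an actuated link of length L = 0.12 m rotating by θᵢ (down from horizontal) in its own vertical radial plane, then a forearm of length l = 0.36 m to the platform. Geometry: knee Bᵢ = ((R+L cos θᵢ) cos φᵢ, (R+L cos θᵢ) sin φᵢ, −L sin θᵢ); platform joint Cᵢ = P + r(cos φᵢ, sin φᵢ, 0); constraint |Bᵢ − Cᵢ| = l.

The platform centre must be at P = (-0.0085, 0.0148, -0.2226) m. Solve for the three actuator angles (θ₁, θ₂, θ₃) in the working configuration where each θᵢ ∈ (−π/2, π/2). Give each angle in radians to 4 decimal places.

arm 1 (φ=0.0°): x'=-0.0085, y'=0.0148
  e−x'=0.1885;  (l²−L²−(e−x')²−y'²−z²)/2L = 0.1246
  θ1 = atan2(B,A) + arccos(C/0.2917) = 0.2614
φ2=120.0° → target in arm frame (0.0171, 0.0000)
  A=0.1629, B=-0.2226, C=(l²−L²−A²−y'²−z²)/(2L)=0.1629
  θ2 = atan2(B,A) + arccos(C/0.2759) = 0.0000
arm 3 (φ=240.0°): x'=-0.0086, y'=-0.0148
  A cos θ + B sin θ = C:  0.1886·cos θ + -0.2226·sin θ = 0.1245
  θ3 = atan2(B,A) + arccos(C/0.2917) = 0.2620

θ₁ = 0.2614, θ₂ = 0.0000, θ₃ = 0.2620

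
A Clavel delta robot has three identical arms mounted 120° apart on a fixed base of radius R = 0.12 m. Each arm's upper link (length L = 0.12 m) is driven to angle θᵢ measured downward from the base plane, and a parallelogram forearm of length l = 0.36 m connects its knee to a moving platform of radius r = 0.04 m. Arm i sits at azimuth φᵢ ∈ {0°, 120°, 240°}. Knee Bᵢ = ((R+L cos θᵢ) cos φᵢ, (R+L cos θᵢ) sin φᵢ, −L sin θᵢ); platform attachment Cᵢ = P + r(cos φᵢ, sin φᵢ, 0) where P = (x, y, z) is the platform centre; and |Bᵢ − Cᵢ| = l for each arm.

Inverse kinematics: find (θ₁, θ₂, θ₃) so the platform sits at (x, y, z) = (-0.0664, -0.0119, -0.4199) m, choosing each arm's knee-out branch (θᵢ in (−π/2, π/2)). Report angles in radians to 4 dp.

rotate P by −φ1: (-0.0664, -0.0119, -0.4199)
  A=0.1464, B=-0.4199, C=(l²−L²−A²−y'²−z²)/(2L)=-0.3445
  γ=atan2(-0.4199,0.1464)=-1.2353;  ψ=arccos(-0.7748)=2.4572;  θ1=γ+ψ≈1.2219
φ2=120.0° → target in arm frame (0.0229, 0.0635)
  A cos θ + B sin θ = C:  0.0571·cos θ + -0.4199·sin θ = -0.2850
  θ2 = atan2(B,A) + arccos(C/0.4238) = 0.8729
rotate P by −φ3: (0.0435, -0.0516, -0.4199)
  e−x'=0.0365;  (l²−L²−(e−x')²−y'²−z²)/2L = -0.2713
  γ=atan2(-0.4199,0.0365)=-1.4841;  ψ=arccos(-0.6436)=2.2700;  θ3=γ+ψ≈0.7859

θ₁ = 1.2219, θ₂ = 0.8729, θ₃ = 0.7859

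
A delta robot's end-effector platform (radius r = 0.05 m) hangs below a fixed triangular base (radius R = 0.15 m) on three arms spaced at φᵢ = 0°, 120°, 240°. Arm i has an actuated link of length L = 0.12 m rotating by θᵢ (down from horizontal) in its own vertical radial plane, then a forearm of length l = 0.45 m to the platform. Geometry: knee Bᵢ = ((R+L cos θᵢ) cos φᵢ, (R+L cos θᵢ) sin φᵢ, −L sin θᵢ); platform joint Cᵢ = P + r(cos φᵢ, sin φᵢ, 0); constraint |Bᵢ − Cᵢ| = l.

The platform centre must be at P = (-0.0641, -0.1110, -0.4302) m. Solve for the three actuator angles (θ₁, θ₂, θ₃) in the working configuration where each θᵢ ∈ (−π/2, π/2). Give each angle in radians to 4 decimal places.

θ₁ = 0.6984, θ₂ = 0.6983, θ₃ = -0.0870

φ1=0.0° → target in arm frame (-0.0641, -0.1110)
  A cos θ + B sin θ = C:  0.1641·cos θ + -0.4302·sin θ = -0.1509
  θ1 = atan2(B,A) + arccos(C/0.4604) = 0.6984
φ2=120.0° → target in arm frame (-0.0641, 0.1110)
  e−x'=0.1641;  (l²−L²−(e−x')²−y'²−z²)/2L = -0.1509
  γ=atan2(-0.4302,0.1641)=-1.2064;  ψ=arccos(-0.3278)=1.9047;  θ2=γ+ψ≈0.6983
arm 3 (φ=240.0°): x'=0.1282, y'=0.0000
  A=-0.0282, B=-0.4302, C=(l²−L²−A²−y'²−z²)/(2L)=0.0093
  γ=atan2(-0.4302,-0.0282)=-1.6362;  ψ=arccos(0.0216)=1.5492;  θ3=γ+ψ≈-0.0870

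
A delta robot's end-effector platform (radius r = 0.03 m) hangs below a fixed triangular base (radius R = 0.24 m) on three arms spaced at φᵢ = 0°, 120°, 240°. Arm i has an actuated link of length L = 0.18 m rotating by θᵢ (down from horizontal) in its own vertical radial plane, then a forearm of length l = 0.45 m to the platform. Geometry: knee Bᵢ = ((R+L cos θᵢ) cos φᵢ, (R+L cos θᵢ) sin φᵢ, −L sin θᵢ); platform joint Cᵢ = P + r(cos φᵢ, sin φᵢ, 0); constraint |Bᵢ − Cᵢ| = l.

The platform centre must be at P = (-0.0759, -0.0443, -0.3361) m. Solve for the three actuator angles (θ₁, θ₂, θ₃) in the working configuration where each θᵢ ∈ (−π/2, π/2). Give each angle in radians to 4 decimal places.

φ1=0.0° → target in arm frame (-0.0759, -0.0443)
  A cos θ + B sin θ = C:  0.2859·cos θ + -0.3361·sin θ = -0.0738
  √(A²+B²)=0.4413;  θ1 = -0.8659+1.7388 ≈ 0.8729
rotate P by −φ2: (-0.0004, 0.0879, -0.3361)
  A=0.2104, B=-0.3361, C=(l²−L²−A²−y'²−z²)/(2L)=0.0143
  √(A²+B²)=0.3965;  θ2 = -1.0114+1.5348 ≈ 0.5233
φ3=240.0° → target in arm frame (0.0763, -0.0436)
  A cos θ + B sin θ = C:  0.1337·cos θ + -0.3361·sin θ = 0.1038
  θ3 = atan2(B,A) + arccos(C/0.3617) = 0.0875

θ₁ = 0.8729, θ₂ = 0.5233, θ₃ = 0.0875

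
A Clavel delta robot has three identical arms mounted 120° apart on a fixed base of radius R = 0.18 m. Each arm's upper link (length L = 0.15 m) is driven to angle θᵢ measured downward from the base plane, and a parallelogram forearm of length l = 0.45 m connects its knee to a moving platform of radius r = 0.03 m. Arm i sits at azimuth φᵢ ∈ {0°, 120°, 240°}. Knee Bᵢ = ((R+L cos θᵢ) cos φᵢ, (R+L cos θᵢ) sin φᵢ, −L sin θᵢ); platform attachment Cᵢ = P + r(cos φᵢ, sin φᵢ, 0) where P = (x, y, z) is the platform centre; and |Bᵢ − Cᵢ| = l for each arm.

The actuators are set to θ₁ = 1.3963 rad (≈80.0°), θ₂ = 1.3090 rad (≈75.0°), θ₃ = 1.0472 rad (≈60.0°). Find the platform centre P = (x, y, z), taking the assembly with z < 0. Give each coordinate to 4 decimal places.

(-0.0346, -0.0361, -0.5437)

φ1=0.0°: virtual centre (0.1760, 0.0000, -0.1477), radius l
arm 2 at φ=120.0°: e+L cos θ2 = 0.1888;  S2 = (-0.0944, 0.1635, -0.1449)
arm 3 at φ=240.0°: e+L cos θ3 = 0.2250;  S3 = (-0.1125, -0.1949, -0.1299)
eliminate P² terms by subtracting sphere 1 from 2 and 3
linear system: -0.5409x+0.3271y = 0.0038−0.0057z; -0.5771x+-0.3897y = 0.0147−0.0356z
Cramer: x(z) = -0.0158+0.0347z;  y(z) = -0.0143+0.0401z
into |P−S₁|² = l²: 1.0028z² + 0.2810z + -0.1437 = 0;  Δ = 0.6553;  z = -0.5437 or 0.2635 → z<0 root = -0.5437
x = -0.0346, y = -0.0361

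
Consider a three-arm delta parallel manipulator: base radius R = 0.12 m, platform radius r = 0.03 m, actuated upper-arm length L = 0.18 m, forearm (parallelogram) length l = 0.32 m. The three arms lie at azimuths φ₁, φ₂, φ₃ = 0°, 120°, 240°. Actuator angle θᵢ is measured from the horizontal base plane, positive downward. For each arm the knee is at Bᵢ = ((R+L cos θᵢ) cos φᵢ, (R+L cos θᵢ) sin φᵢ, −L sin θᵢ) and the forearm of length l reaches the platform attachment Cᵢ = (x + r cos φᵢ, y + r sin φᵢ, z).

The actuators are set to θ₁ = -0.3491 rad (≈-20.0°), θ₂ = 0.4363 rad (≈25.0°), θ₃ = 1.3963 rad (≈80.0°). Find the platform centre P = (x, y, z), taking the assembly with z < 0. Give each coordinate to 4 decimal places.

(0.1513, 0.1326, -0.2090)

φ1=0.0°: virtual centre (0.2591, 0.0000, 0.0616), radius l
φ2=120.0°: virtual centre (-0.1266, 0.2192, -0.0761), radius l
arm 3 at φ=240.0°: ρ3 = 0.1213;  centre 3 = (-0.0606, -0.1050, -0.1773)
eliminate P² terms by subtracting sphere 1 from 2 and 3
[-0.7714 0.4384 -0.2753]·P = -0.0011;  [-0.6395 -0.2100 -0.4777]·P = -0.0248
det = 0.4424;  x = 0.0251+-0.6041z,  y = 0.0417+-0.4350z
sphere 1 gives Az²+Bz+C=0 with A=1.5541, B=0.1233, C=-0.0421;  B²−4AC=0.2769;  roots -0.2090, 0.1296;  negative root z = -0.2090
x = 0.1513, y = 0.1326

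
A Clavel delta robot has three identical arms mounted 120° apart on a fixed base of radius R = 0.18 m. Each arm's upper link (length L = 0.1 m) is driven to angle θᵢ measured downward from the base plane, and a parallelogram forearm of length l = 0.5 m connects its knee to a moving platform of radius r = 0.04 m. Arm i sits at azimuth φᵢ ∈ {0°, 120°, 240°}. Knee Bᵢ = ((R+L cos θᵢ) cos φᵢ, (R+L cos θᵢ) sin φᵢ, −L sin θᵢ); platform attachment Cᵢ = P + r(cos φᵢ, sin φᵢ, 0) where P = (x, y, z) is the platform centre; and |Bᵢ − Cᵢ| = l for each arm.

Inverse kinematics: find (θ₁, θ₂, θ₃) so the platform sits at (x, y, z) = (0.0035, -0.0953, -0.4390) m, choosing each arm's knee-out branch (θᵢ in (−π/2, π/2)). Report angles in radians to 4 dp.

θ₁ = 0.0870, θ₂ = 0.5232, θ₃ = -0.3496

arm 1 (φ=0.0°): x'=0.0035, y'=-0.0953
  A=0.1365, B=-0.4390, C=(l²−L²−A²−y'²−z²)/(2L)=0.0978
  √(A²+B²)=0.4597;  θ1 = -1.2693+1.3564 ≈ 0.0870
rotate P by −φ2: (-0.0843, 0.0446, -0.4390)
  e−x'=0.2243;  (l²−L²−(e−x')²−y'²−z²)/2L = -0.0251
  θ2 = atan2(B,A) + arccos(C/0.4930) = 0.5232
arm 3 (φ=240.0°): x'=0.0808, y'=0.0507
  A cos θ + B sin θ = C:  0.0592·cos θ + -0.4390·sin θ = 0.2060
  γ=atan2(-0.4390,0.0592)=-1.4367;  ψ=arccos(0.4651)=1.0871;  θ3=γ+ψ≈-0.3496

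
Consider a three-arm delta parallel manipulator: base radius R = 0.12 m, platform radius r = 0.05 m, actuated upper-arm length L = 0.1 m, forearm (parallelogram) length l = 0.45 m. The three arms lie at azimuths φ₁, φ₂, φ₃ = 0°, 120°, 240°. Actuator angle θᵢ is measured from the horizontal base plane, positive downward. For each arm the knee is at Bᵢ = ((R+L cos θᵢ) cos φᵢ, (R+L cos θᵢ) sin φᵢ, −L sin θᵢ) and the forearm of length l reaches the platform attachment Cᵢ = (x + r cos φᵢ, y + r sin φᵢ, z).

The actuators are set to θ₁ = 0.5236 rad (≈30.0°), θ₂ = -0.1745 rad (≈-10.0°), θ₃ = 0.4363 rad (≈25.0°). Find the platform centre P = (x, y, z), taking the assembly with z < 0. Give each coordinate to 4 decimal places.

arm 1 at φ=0.0°: (R−r)+L cos θ1 = 0.1566;  centre 1 = (0.1566, 0.0000, -0.0500)
φ2=120.0°: virtual centre (-0.0842, 0.1459, 0.0174), radius l
centre 3 = (0.1606·cos240.0°, 0.1606·sin240.0°, -0.0423) = (-0.0803, -0.1391, -0.0423)
|centre ₂|²−|centre ₁|² = 0.0017;  |centre ₃|²−|centre ₁|² = 0.0006
[-0.4817 0.2918 0.1347]·P = 0.0017;  [-0.4738 -0.2782 0.0155]·P = 0.0006
Cramer: x(z) = -0.0023+0.1543z;  y(z) = 0.0019-0.2071z
into |P−centre ₁|² = l²: 1.0667z² + 0.0502z + -0.1747 = 0;  Δ = 0.7481;  z = -0.4290 or 0.3819 → z<0 root = -0.4290
x = -0.0685, y = 0.0907

(-0.0685, 0.0907, -0.4290)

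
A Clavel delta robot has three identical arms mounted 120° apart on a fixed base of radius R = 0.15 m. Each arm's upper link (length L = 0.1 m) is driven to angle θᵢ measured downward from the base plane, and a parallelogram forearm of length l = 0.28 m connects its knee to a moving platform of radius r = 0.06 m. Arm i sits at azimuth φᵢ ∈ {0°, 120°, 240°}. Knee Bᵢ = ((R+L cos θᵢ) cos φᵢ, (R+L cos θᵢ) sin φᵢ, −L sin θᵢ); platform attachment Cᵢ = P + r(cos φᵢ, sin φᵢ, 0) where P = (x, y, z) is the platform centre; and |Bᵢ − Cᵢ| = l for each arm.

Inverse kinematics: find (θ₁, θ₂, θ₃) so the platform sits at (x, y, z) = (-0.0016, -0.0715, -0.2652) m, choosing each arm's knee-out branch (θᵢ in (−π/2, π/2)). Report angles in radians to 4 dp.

θ₁ = 0.6112, θ₂ = 0.9606, θ₃ = 0.1749

rotate P by −φ1: (-0.0016, -0.0715, -0.2652)
  A=0.0916, B=-0.2652, C=(l²−L²−A²−y'²−z²)/(2L)=-0.0772
  √(A²+B²)=0.2806;  θ1 = -1.2382+1.8494 ≈ 0.6112
rotate P by −φ2: (-0.0611, 0.0371, -0.2652)
  A=0.1511, B=-0.2652, C=(l²−L²−A²−y'²−z²)/(2L)=-0.1307
  γ=atan2(-0.2652,0.1511)=-1.0529;  ψ=arccos(-0.4283)=2.0134;  θ2=γ+ψ≈0.9606
arm 3 (φ=240.0°): x'=0.0627, y'=0.0344
  A cos θ + B sin θ = C:  0.0273·cos θ + -0.2652·sin θ = -0.0193
  θ3 = atan2(B,A) + arccos(C/0.2666) = 0.1749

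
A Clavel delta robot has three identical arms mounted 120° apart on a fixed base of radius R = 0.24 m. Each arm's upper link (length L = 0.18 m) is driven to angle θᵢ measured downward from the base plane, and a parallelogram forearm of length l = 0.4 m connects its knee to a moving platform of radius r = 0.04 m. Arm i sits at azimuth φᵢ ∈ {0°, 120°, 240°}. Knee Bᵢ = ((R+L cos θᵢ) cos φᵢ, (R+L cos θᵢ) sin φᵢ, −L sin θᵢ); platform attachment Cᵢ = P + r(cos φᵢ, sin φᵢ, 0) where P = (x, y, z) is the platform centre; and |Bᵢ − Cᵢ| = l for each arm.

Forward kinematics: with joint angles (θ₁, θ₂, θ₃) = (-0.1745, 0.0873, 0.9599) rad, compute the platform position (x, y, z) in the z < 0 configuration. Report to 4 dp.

φ1=0.0°: virtual centre (0.3773, 0.0000, 0.0313), radius l
centre 2 = (0.3793·cos120.0°, 0.3793·sin120.0°, -0.0157) = (-0.1897, 0.3285, -0.0157)
φ3=240.0°: virtual centre (-0.1516, -0.2626, -0.1474), radius l
|centre ₂|²−|centre ₁|² = 0.0008;  |centre ₃|²−|centre ₁|² = -0.0296
plane₁₂: -1.1338x+0.6570y+-0.0939z = 0.0008
Cramer: x(z) = 0.0147-0.2202z;  y(z) = 0.0267-0.2370z
into |P−centre ₁|² = l²: 1.1047z² + 0.0845z + -0.0269 = 0;  Δ = 0.1259;  z = -0.1989 or 0.1224 → z<0 root = -0.1989
x = 0.0585, y = 0.0738

(0.0585, 0.0738, -0.1989)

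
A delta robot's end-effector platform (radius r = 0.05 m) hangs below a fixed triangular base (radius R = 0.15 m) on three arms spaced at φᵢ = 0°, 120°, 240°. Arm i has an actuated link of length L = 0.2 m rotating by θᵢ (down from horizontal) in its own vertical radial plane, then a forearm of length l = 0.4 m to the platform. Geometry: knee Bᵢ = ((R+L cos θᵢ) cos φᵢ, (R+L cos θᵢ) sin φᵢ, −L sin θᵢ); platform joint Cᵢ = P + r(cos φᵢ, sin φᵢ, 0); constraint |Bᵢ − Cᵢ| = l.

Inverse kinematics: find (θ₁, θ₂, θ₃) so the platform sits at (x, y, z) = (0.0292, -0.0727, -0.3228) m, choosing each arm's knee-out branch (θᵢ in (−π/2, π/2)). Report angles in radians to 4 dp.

φ1=0.0° → target in arm frame (0.0292, -0.0727)
  e−x'=0.0708;  (l²−L²−(e−x')²−y'²−z²)/2L = 0.0138
  γ=atan2(-0.3228,0.0708)=-1.3549;  ψ=arccos(0.0416)=1.5292;  θ1=γ+ψ≈0.1743
rotate P by −φ2: (-0.0776, 0.0111, -0.3228)
  A cos θ + B sin θ = C:  0.1776·cos θ + -0.3228·sin θ = -0.0396
  γ=atan2(-0.3228,0.1776)=-1.0679;  ψ=arccos(-0.1076)=1.6786;  θ2=γ+ψ≈0.6107
arm 3 (φ=240.0°): x'=0.0484, y'=0.0616
  A cos θ + B sin θ = C:  0.0516·cos θ + -0.3228·sin θ = 0.0233
  √(A²+B²)=0.3269;  θ3 = -1.4122+1.4994 ≈ 0.0872

θ₁ = 0.1743, θ₂ = 0.6107, θ₃ = 0.0872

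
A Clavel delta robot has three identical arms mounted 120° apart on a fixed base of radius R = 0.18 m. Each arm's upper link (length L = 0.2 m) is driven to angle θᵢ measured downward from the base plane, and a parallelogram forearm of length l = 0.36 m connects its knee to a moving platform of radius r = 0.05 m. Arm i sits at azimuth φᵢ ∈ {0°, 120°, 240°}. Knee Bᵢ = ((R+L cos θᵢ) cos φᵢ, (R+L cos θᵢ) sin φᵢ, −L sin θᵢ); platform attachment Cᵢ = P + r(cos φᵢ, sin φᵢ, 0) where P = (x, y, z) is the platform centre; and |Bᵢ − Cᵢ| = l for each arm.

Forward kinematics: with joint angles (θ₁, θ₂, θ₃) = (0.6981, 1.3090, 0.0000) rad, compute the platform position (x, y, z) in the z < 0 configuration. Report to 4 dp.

φ1=0.0°: virtual centre (0.2832, 0.0000, -0.1286), radius l
S2 = (0.1818·cos120.0°, 0.1818·sin120.0°, -0.1932) = (-0.0909, 0.1574, -0.1932)
φ3=240.0°: virtual centre (-0.1650, -0.2858, 0.0000), radius l
subtract pairs → two planes through P
[-0.7482 0.3148 -0.1293]·P = -0.0264;  [-0.8964 -0.5716 0.2571]·P = 0.0122
Cramer: x(z) = 0.0158+0.0099z;  y(z) = -0.0461+0.4342z
quadratic in z: (1.1887)z²+(0.2117)z+(-0.0395)=0, √Δ=0.4821 → z ∈ {-0.2919, 0.1137}; z = -0.2919 (taking z<0)
x = 0.0129, y = -0.1729

(0.0129, -0.1729, -0.2919)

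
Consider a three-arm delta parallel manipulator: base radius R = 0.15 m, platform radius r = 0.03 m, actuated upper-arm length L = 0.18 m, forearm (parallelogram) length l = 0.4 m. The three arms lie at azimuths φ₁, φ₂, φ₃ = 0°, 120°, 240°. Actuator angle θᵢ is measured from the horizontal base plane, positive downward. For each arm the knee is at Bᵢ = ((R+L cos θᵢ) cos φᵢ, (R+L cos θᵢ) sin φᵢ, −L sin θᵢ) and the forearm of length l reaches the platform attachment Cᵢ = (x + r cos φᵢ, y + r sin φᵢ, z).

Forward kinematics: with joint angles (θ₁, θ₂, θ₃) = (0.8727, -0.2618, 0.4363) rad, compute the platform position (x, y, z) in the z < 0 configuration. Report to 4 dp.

(-0.1165, 0.0776, -0.3109)

φ1=0.0°: virtual centre (0.2357, 0.0000, -0.1379), radius l
φ2=120.0°: virtual centre (-0.1469, 0.2545, 0.0466), radius l
O3 = (0.2831·cos240.0°, 0.2831·sin240.0°, -0.0761) = (-0.1416, -0.2452, -0.0761)
eliminate P² terms by subtracting sphere 1 from 2 and 3
linear system: -0.7653x+0.5090y = 0.0140−0.3690z; -0.7545x+-0.4904y = 0.0114−0.1237z
det = 0.7593;  x = -0.0166+0.3212z,  y = 0.0024+-0.2420z
sphere 1 gives Az²+Bz+C=0 with A=1.1617, B=0.1125, C=-0.0773;  B²−4AC=0.3719;  roots -0.3109, 0.2140;  negative root z = -0.3109
x = -0.1165, y = 0.0776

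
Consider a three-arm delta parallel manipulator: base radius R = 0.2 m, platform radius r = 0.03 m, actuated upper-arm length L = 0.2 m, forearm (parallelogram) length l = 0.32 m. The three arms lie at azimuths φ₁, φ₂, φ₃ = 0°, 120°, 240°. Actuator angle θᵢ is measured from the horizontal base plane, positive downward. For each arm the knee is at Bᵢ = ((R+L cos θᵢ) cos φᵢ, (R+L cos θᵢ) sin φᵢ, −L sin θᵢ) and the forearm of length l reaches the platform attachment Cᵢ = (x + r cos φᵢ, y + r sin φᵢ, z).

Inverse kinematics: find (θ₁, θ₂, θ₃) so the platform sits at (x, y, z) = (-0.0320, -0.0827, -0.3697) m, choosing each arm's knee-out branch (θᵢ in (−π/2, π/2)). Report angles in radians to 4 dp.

rotate P by −φ1: (-0.0320, -0.0827, -0.3697)
  e−x'=0.2020;  (l²−L²−(e−x')²−y'²−z²)/2L = -0.3048
  θ1 = atan2(B,A) + arccos(C/0.4213) = 1.3089
arm 2 (φ=120.0°): x'=-0.0556, y'=0.0691
  A cos θ + B sin θ = C:  0.2256·cos θ + -0.3697·sin θ = -0.3249
  γ=atan2(-0.3697,0.2256)=-1.0229;  ψ=arccos(-0.7501)=2.4190;  θ2=γ+ψ≈1.3962
φ3=240.0° → target in arm frame (0.0876, 0.0136)
  e−x'=0.0824;  (l²−L²−(e−x')²−y'²−z²)/2L = -0.2031
  θ3 = atan2(B,A) + arccos(C/0.3788) = 0.7853

θ₁ = 1.3089, θ₂ = 1.3962, θ₃ = 0.7853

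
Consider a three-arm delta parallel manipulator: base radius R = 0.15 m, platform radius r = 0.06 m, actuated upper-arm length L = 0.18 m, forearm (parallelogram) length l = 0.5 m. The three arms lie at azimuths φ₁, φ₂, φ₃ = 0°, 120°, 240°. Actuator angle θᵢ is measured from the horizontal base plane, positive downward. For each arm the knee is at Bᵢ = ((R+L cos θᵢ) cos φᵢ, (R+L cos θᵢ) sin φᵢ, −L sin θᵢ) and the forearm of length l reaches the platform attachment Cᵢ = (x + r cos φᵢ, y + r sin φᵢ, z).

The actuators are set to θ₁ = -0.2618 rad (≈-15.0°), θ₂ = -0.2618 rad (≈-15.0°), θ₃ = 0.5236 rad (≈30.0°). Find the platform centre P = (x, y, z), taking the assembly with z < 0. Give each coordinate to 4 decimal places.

O1 = (0.2639·cos0.0°, 0.2639·sin0.0°, 0.0466) = (0.2639, 0.0000, 0.0466)
O2 = (0.2639·cos120.0°, 0.2639·sin120.0°, 0.0466) = (-0.1319, 0.2285, 0.0466)
arm 3 at φ=240.0°: ρ3 = 0.2459;  O3 = (-0.1229, -0.2129, -0.0900)
eliminate P² terms by subtracting sphere 1 from 2 and 3
[-0.7916 0.4570 0.0000]·P = 0.0000;  [-0.7736 -0.4259 -0.2732]·P = -0.0032
Cramer: x(z) = 0.0021-0.1808z;  y(z) = 0.0037-0.3131z
into |P−O₁|² = l²: 1.1307z² + -0.0009z + -0.1793 = 0;  Δ = 0.8110;  z = -0.3978 or 0.3986 → z<0 root = -0.3978
x = 0.0741, y = 0.1283

(0.0741, 0.1283, -0.3978)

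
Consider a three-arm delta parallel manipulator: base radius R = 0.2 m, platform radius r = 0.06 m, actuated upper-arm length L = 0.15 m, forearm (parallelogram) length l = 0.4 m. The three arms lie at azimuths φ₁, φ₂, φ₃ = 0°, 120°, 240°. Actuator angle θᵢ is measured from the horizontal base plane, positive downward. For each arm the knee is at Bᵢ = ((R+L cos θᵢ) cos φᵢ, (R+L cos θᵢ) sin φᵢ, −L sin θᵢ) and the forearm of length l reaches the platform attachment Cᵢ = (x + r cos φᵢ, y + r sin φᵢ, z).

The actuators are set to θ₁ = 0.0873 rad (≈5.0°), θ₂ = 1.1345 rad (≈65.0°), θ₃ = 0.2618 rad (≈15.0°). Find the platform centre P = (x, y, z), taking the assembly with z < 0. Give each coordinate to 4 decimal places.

(0.0862, -0.1131, -0.3386)

φ1=0.0°: virtual centre (0.2894, 0.0000, -0.0131), radius l
O2 = (0.2034·cos120.0°, 0.2034·sin120.0°, -0.1359) = (-0.1017, 0.1761, -0.1359)
arm 3 at φ=240.0°: ρ3 = 0.2849;  O3 = (-0.1424, -0.2467, -0.0388)
|O₂|²−|O₁|² = -0.0241;  |O₃|²−|O₁|² = -0.0013
linear system: -0.7822x+0.3523y = -0.0241−-0.2457z; -0.8637x+-0.4934y = -0.0013−-0.0515z
Cramer: x(z) = 0.0179-0.2019z;  y(z) = -0.0287+0.2491z
into |P−O₁|² = l²: 1.1029z² + 0.1215z + -0.0853 = 0;  Δ = 0.3909;  z = -0.3386 or 0.2284 → z<0 root = -0.3386
x = 0.0862, y = -0.1131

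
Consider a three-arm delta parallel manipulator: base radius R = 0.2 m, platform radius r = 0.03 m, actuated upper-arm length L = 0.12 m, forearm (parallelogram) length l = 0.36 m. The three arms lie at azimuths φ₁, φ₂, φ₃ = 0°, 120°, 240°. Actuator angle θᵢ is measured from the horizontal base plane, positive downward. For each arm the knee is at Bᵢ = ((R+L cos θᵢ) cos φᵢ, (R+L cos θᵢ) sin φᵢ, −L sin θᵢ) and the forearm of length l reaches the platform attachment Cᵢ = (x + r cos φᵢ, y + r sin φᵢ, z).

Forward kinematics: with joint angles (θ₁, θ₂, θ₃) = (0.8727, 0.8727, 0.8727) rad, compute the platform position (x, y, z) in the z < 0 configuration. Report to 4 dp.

φ1=0.0°: virtual centre (0.2471, 0.0000, -0.0919), radius l
φ2=120.0°: virtual centre (-0.1236, 0.2140, -0.0919), radius l
arm 3 at φ=240.0°: e+L cos θ3 = 0.2471;  centre 3 = (-0.1236, -0.2140, -0.0919)
|centre ₂|²−|centre ₁|² = 0.0000;  |centre ₃|²−|centre ₁|² = 0.0000
plane₁₂: -0.7414x+0.4280y+0.0000z = 0.0000
Cramer: x(z) = 0.0000+0.0000z;  y(z) = 0.0000+0.0000z
sphere 1 gives Az²+Bz+C=0 with A=1.0000, B=0.1839, C=-0.0601;  B²−4AC=0.2741;  roots -0.3537, 0.1698;  negative root z = -0.3537
x = 0.0000, y = 0.0000

(0.0000, 0.0000, -0.3537)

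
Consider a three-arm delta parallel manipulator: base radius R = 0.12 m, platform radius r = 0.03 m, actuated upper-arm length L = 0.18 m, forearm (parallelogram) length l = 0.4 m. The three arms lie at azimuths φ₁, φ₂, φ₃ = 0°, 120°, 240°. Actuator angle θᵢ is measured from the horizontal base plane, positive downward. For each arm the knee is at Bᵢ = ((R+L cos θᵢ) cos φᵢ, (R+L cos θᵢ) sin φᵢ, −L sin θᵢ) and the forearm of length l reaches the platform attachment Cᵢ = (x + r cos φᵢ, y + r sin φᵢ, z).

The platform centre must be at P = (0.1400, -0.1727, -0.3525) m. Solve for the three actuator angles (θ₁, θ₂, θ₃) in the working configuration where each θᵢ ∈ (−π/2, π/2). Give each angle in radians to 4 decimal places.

arm 1 (φ=0.0°): x'=0.1400, y'=-0.1727
  e−x'=-0.0500;  (l²−L²−(e−x')²−y'²−z²)/2L = -0.0805
  γ=atan2(-0.3525,-0.0500)=-1.7117;  ψ=arccos(-0.2261)=1.7989;  θ1=γ+ψ≈0.0872
rotate P by −φ2: (-0.2196, -0.0349, -0.3525)
  e−x'=0.3096;  (l²−L²−(e−x')²−y'²−z²)/2L = -0.2603
  √(A²+B²)=0.4691;  θ2 = -0.8502+2.1589 ≈ 1.3088
φ3=240.0° → target in arm frame (0.0796, 0.2076)
  A cos θ + B sin θ = C:  0.0104·cos θ + -0.3525·sin θ = -0.1107
  θ3 = atan2(B,A) + arccos(C/0.3527) = 0.3490

θ₁ = 0.0872, θ₂ = 1.3088, θ₃ = 0.3490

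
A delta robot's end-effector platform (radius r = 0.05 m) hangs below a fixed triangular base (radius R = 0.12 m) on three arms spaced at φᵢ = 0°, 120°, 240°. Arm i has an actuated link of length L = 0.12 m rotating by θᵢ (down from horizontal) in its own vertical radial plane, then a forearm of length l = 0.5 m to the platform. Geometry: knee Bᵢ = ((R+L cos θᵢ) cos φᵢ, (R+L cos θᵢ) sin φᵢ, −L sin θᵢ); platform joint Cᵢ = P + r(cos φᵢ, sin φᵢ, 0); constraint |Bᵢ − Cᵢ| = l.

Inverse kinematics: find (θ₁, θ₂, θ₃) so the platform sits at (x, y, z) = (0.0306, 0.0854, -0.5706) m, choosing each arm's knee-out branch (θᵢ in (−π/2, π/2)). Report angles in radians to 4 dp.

rotate P by −φ1: (0.0306, 0.0854, -0.5706)
  e−x'=0.0394;  (l²−L²−(e−x')²−y'²−z²)/2L = -0.4118
  θ1 = atan2(B,A) + arccos(C/0.5720) = 0.8727
rotate P by −φ2: (0.0587, -0.0692, -0.5706)
  A cos θ + B sin θ = C:  0.0113·cos θ + -0.5706·sin θ = -0.3954
  √(A²+B²)=0.5707;  θ2 = -1.5509+2.3362 ≈ 0.7853
arm 3 (φ=240.0°): x'=-0.0893, y'=-0.0162
  A=0.1593, B=-0.5706, C=(l²−L²−A²−y'²−z²)/(2L)=-0.4817
  θ3 = atan2(B,A) + arccos(C/0.5924) = 1.2217

θ₁ = 0.8727, θ₂ = 0.7853, θ₃ = 1.2217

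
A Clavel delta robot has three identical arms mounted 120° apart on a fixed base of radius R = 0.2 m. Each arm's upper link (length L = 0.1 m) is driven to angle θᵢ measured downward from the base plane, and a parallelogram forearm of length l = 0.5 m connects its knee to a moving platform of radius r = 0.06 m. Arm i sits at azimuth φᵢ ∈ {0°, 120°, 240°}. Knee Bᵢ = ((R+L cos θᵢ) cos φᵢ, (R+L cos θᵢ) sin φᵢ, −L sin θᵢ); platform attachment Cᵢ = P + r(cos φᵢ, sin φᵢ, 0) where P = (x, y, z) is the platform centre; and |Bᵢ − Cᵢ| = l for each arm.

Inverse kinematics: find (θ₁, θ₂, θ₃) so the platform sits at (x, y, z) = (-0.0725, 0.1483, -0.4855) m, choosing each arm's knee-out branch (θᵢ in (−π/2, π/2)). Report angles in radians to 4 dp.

φ1=0.0° → target in arm frame (-0.0725, 0.1483)
  A=0.2125, B=-0.4855, C=(l²−L²−A²−y'²−z²)/(2L)=-0.3143
  √(A²+B²)=0.5300;  θ1 = -1.1582+2.2056 ≈ 1.0474
arm 2 (φ=120.0°): x'=0.1647, y'=-0.0114
  e−x'=-0.0247;  (l²−L²−(e−x')²−y'²−z²)/2L = 0.0178
  √(A²+B²)=0.4861;  θ2 = -1.6216+1.5343 ≈ -0.0873
φ3=240.0° → target in arm frame (-0.0922, -0.1369)
  A cos θ + B sin θ = C:  0.2322·cos θ + -0.4855·sin θ = -0.3419
  γ=atan2(-0.4855,0.2322)=-1.1247;  ψ=arccos(-0.6352)=2.2591;  θ3=γ+ψ≈1.1344

θ₁ = 1.0474, θ₂ = -0.0873, θ₃ = 1.1344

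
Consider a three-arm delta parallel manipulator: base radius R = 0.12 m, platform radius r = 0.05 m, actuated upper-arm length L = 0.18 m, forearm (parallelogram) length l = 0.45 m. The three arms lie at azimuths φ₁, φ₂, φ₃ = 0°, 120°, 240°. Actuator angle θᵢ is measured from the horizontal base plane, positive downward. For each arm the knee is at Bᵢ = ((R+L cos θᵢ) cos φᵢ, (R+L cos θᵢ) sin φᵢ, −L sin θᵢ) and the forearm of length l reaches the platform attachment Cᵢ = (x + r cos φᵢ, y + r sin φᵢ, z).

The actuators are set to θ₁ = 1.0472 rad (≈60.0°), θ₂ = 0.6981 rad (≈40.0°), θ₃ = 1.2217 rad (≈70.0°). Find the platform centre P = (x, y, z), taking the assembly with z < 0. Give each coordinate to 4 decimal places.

(-0.0175, 0.1164, -0.5527)

arm 1 at φ=0.0°: (R−r)+L cos θ1 = 0.1600;  centre 1 = (0.1600, 0.0000, -0.1559)
centre 2 = (0.2079·cos120.0°, 0.2079·sin120.0°, -0.1157) = (-0.1039, 0.1800, -0.1157)
arm 3 at φ=240.0°: (R−r)+L cos θ3 = 0.1316;  centre 3 = (-0.0658, -0.1139, -0.1691)
|centre ₂|²−|centre ₁|² = 0.0067;  |centre ₃|²−|centre ₁|² = -0.0040
[-0.5279 0.3601 0.0804]·P = 0.0067;  [-0.4516 -0.2279 -0.0265]·P = -0.0040
Cramer: x(z) = -0.0003+0.0310z;  y(z) = 0.0181-0.1778z
into |P−centre ₁|² = l²: 1.0326z² + 0.2954z + -0.1522 = 0;  Δ = 0.7157;  z = -0.5527 or 0.2666 → z<0 root = -0.5527
x = -0.0175, y = 0.1164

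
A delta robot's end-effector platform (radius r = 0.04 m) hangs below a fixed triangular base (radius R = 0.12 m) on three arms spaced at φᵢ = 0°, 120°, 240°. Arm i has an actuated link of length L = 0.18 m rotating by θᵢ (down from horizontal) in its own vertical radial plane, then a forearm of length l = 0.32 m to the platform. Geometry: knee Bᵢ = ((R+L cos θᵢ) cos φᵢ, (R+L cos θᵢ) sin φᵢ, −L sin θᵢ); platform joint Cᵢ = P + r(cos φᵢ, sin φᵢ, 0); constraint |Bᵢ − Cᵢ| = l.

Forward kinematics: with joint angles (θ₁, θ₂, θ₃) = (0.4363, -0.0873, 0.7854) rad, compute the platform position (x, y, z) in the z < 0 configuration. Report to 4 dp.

(-0.0058, 0.0988, -0.2512)

arm 1 at φ=0.0°: ρ1 = 0.2431;  S1 = (0.2431, 0.0000, -0.0761)
φ2=120.0°: virtual centre (-0.1297, 0.2246, 0.0157), radius l
arm 3 at φ=240.0°: ρ3 = 0.2073;  S3 = (-0.1036, -0.1795, -0.1273)
|S₂|²−|S₁|² = 0.0026;  |S₃|²−|S₁|² = -0.0057
[-0.7456 0.4491 0.1835]·P = 0.0026;  [-0.6936 -0.3590 -0.1024]·P = -0.0057
Cramer: x(z) = 0.0028+0.0343z;  y(z) = 0.0105-0.3516z
sphere 1 gives Az²+Bz+C=0 with A=1.1248, B=0.1283, C=-0.0388;  B²−4AC=0.1909;  roots -0.2512, 0.1372;  negative root z = -0.2512
x = -0.0058, y = 0.0988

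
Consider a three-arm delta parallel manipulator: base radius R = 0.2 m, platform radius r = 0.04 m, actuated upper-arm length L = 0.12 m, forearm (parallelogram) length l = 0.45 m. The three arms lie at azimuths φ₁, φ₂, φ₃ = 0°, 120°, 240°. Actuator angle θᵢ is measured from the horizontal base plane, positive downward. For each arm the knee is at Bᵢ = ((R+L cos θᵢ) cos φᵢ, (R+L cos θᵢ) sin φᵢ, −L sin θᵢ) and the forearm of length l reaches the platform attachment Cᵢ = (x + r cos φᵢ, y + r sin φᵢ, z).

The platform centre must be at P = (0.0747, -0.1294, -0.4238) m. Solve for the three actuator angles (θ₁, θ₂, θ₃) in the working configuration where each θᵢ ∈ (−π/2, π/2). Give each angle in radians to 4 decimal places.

θ₁ = 0.3488, θ₂ = 1.3959, θ₃ = 0.3488

rotate P by −φ1: (0.0747, -0.1294, -0.4238)
  A cos θ + B sin θ = C:  0.0853·cos θ + -0.4238·sin θ = -0.0647
  √(A²+B²)=0.4323;  θ1 = -1.3722+1.7210 ≈ 0.3488
arm 2 (φ=120.0°): x'=-0.1494, y'=0.0000
  A=0.3094, B=-0.4238, C=(l²−L²−A²−y'²−z²)/(2L)=-0.3635
  γ=atan2(-0.4238,0.3094)=-0.9402;  ψ=arccos(-0.6928)=2.3361;  θ2=γ+ψ≈1.3959
φ3=240.0° → target in arm frame (0.0747, 0.1294)
  A cos θ + B sin θ = C:  0.0853·cos θ + -0.4238·sin θ = -0.0647
  √(A²+B²)=0.4323;  θ3 = -1.3722+1.7210 ≈ 0.3488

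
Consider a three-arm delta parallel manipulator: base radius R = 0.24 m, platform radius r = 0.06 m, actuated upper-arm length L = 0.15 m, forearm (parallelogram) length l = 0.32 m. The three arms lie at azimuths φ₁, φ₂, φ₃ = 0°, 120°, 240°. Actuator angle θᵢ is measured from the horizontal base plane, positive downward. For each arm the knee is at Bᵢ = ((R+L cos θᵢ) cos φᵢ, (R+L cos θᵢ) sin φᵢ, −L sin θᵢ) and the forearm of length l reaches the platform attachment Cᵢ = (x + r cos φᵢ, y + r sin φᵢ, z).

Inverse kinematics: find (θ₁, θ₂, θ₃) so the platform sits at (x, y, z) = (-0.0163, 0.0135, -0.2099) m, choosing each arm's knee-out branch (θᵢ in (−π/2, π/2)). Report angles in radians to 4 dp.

θ₁ = 0.7853, θ₂ = 0.5235, θ₃ = 0.6979

arm 1 (φ=0.0°): x'=-0.0163, y'=0.0135
  A cos θ + B sin θ = C:  0.1963·cos θ + -0.2099·sin θ = -0.0096
  √(A²+B²)=0.2874;  θ1 = -0.8189+1.6041 ≈ 0.7853
arm 2 (φ=120.0°): x'=0.0198, y'=0.0074
  A cos θ + B sin θ = C:  0.1602·cos θ + -0.2099·sin θ = 0.0338
  γ=atan2(-0.2099,0.1602)=-0.9190;  ψ=arccos(0.1280)=1.4425;  θ2=γ+ψ≈0.5235
rotate P by −φ3: (-0.0035, -0.0209, -0.2099)
  A=0.1835, B=-0.2099, C=(l²−L²−A²−y'²−z²)/(2L)=0.0057
  γ=atan2(-0.2099,0.1835)=-0.8523;  ψ=arccos(0.0206)=1.5502;  θ3=γ+ψ≈0.6979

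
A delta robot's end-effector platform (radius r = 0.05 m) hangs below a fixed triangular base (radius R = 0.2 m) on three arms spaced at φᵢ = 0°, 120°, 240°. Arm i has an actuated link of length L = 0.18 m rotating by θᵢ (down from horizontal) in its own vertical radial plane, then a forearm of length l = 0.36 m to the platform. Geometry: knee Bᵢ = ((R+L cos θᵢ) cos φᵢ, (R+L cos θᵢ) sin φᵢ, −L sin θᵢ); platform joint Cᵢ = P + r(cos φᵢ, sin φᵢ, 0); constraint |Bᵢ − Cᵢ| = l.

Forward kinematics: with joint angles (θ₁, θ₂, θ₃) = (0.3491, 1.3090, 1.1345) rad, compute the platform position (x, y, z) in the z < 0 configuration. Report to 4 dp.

(0.1314, -0.0281, -0.3675)

O1 = (0.3191·cos0.0°, 0.3191·sin0.0°, -0.0616) = (0.3191, 0.0000, -0.0616)
O2 = (0.1966·cos120.0°, 0.1966·sin120.0°, -0.1739) = (-0.0983, 0.1702, -0.1739)
arm 3 at φ=240.0°: (R−r)+L cos θ3 = 0.2261;  O3 = (-0.1130, -0.1958, -0.1631)
eliminate P² terms by subtracting sphere 1 from 2 and 3
linear system: -0.8349x+0.3405y = -0.0368−-0.2246z; -0.8644x+-0.3916y = -0.0279−-0.2031z
Cramer: x(z) = 0.0385-0.2529z;  y(z) = -0.0136+0.0395z
sphere 1 gives Az²+Bz+C=0 with A=1.0655, B=0.2640, C=-0.0469;  B²−4AC=0.2694;  roots -0.3675, 0.1197;  negative root z = -0.3675
x = 0.1314, y = -0.0281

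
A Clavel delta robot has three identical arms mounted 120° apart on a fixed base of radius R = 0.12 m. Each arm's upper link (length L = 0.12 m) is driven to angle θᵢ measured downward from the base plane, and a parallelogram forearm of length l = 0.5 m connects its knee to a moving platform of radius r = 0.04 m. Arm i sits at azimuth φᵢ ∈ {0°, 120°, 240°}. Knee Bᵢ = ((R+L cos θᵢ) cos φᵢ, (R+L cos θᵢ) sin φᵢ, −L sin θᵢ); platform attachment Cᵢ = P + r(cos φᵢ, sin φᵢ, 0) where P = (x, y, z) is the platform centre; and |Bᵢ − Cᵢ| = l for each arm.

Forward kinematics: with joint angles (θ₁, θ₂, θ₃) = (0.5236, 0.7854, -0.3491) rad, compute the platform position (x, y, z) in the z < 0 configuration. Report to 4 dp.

(-0.0537, -0.1904, -0.4566)

arm 1 at φ=0.0°: (R−r)+L cos θ1 = 0.1839;  S1 = (0.1839, 0.0000, -0.0600)
arm 2 at φ=120.0°: (R−r)+L cos θ2 = 0.1649;  S2 = (-0.0824, 0.1428, -0.0849)
φ3=240.0°: virtual centre (-0.0964, -0.1669, 0.0410), radius l
eliminate P² terms by subtracting sphere 1 from 2 and 3
linear system: -0.5327x+0.2855y = -0.0031−-0.0497z; -0.5606x+-0.3339y = 0.0014−0.2021z
Cramer: x(z) = 0.0018+0.1217z;  y(z) = -0.0073+0.4010z
sphere 1 gives Az²+Bz+C=0 with A=1.1756, B=0.0698, C=-0.2132;  B²−4AC=1.0074;  roots -0.4566, 0.3972;  negative root z = -0.4566
x = -0.0537, y = -0.1904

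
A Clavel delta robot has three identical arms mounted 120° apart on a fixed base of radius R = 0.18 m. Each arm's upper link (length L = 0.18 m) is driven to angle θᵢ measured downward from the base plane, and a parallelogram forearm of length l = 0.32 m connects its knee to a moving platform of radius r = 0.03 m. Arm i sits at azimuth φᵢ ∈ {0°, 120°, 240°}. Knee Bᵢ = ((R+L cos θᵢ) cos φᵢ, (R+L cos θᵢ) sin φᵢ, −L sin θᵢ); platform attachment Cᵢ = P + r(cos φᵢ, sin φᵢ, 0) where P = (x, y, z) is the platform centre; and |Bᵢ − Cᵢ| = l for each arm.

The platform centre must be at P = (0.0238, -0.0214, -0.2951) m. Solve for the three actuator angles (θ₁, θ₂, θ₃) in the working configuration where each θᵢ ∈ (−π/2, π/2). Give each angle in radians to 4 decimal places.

rotate P by −φ1: (0.0238, -0.0214, -0.2951)
  A=0.1262, B=-0.2951, C=(l²−L²−A²−y'²−z²)/(2L)=-0.0930
  γ=atan2(-0.2951,0.1262)=-1.1667;  ψ=arccos(-0.2897)=1.8647;  θ1=γ+ψ≈0.6980
φ2=120.0° → target in arm frame (-0.0304, -0.0099)
  e−x'=0.1804;  (l²−L²−(e−x')²−y'²−z²)/2L = -0.1382
  γ=atan2(-0.2951,0.1804)=-1.0220;  ψ=arccos(-0.3994)=1.9817;  θ2=γ+ψ≈0.9597
rotate P by −φ3: (0.0066, 0.0313, -0.2951)
  A cos θ + B sin θ = C:  0.1434·cos θ + -0.2951·sin θ = -0.1073
  θ3 = atan2(B,A) + arccos(C/0.3281) = 0.7853

θ₁ = 0.6980, θ₂ = 0.9597, θ₃ = 0.7853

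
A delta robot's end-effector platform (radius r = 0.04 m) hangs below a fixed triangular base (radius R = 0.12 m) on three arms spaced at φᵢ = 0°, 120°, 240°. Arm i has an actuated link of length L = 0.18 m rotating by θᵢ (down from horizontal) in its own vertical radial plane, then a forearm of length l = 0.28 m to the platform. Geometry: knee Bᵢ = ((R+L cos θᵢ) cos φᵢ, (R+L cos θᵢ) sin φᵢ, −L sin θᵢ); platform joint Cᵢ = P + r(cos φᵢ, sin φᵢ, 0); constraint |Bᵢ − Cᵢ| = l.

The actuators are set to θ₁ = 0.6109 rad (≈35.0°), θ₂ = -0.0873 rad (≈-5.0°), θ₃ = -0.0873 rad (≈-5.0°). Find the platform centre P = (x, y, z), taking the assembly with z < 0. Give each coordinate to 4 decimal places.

φ1=0.0°: virtual centre (0.2274, 0.0000, -0.1032), radius l
φ2=120.0°: virtual centre (-0.1297, 0.2246, 0.0157), radius l
φ3=240.0°: virtual centre (-0.1297, -0.2246, 0.0157), radius l
|O₂|²−|O₁|² = 0.0051;  |O₃|²−|O₁|² = 0.0051
linear system: -0.7142x+0.4491y = 0.0051−0.2379z; -0.7142x+-0.4491y = 0.0051−0.2379z
Cramer: x(z) = -0.0071+0.3331z;  y(z) = 0.0000-0.0000z
into |P−O₁|² = l²: 1.1109z² + 0.0502z + -0.0127 = 0;  Δ = 0.0590;  z = -0.1319 or 0.0867 → z<0 root = -0.1319
x = -0.0511, y = 0.0000

(-0.0511, 0.0000, -0.1319)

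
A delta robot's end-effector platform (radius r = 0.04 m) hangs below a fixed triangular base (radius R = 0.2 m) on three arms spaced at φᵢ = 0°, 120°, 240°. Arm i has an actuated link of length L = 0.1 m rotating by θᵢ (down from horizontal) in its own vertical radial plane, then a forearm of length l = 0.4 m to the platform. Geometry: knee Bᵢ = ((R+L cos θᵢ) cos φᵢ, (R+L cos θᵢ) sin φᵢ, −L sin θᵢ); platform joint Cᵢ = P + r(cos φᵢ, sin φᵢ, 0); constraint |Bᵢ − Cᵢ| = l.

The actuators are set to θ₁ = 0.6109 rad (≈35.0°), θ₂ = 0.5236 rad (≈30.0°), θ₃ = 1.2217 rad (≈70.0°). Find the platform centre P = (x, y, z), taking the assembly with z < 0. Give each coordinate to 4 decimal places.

(0.0304, 0.0689, -0.3898)

S1 = (0.2419·cos0.0°, 0.2419·sin0.0°, -0.0574) = (0.2419, 0.0000, -0.0574)
S2 = (0.2466·cos120.0°, 0.2466·sin120.0°, -0.0500) = (-0.1233, 0.2136, -0.0500)
arm 3 at φ=240.0°: ρ3 = 0.1942;  S3 = (-0.0971, -0.1682, -0.0940)
|S₂|²−|S₁|² = 0.0015;  |S₃|²−|S₁|² = -0.0153
linear system: -0.7304x+0.4271y = 0.0015−0.0147z; -0.6780x+-0.3364y = -0.0153−-0.0732z
det = 0.5353;  x = 0.0112+-0.0492z,  y = 0.0227+-0.1185z
sphere 1 gives Az²+Bz+C=0 with A=1.0165, B=0.1320, C=-0.1030;  B²−4AC=0.4361;  roots -0.3898, 0.2599;  negative root z = -0.3898
x = 0.0304, y = 0.0689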